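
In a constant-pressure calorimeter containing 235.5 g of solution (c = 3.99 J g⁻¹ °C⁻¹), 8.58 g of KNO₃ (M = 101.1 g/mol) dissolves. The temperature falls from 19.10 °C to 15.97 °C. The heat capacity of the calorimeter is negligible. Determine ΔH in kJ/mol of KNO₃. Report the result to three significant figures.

ΔH = 34.7 kJ/mol

|ΔT| = |15.97 − 19.10| = 3.13 °C
|q_surr| = (235.5 × 3.99) × 3.13 = 939.645 × 3.13 = 2941 J
n(KNO₃) = 8.58 / 101.1 = 0.08487 mol
Temperature fell, so q_rxn = +|q_surr| = 2.941 kJ
ΔH = q_rxn / n = 34.65 kJ/mol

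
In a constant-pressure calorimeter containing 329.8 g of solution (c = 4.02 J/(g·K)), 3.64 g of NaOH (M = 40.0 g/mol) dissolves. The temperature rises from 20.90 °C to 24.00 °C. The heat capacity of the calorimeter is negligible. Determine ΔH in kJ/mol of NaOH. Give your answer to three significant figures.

ΔH = -45.2 kJ/mol

|ΔT| = |24.00 − 20.90| = 3.10 °C
|q_surr| = (329.8 × 4.02) × 3.10 = 1325.796 × 3.10 = 4110 J
n(NaOH) = 3.64 / 40.0 = 0.09100 mol
Temperature rose, so q_rxn = −|q_surr| = -4.110 kJ
ΔH = q_rxn / n = -45.16 kJ/mol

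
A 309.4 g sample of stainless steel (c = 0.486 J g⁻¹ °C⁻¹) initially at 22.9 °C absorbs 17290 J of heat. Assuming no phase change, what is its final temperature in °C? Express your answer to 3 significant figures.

T_f = 138 °C

ΔT = q / (m c) = 17290 / (309.4 × 0.486) = 115.0 °C
T_f = 22.9 + 115.0 = 137.9 °C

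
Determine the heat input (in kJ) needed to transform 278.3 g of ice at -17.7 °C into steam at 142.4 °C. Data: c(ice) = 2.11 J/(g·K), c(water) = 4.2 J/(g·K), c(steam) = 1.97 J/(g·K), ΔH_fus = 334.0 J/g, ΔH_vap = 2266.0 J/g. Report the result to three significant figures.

q = 874 kJ

q1 (heat ice -17.7→0.0 °C): 278.3 × 2.11 × 17.7 = 10394 J
q2 (melt at 0 °C): 278.3 × 334.0 = 92952 J
q3 (heat water 0.0→100.0 °C): 278.3 × 4.2 × 100.0 = 116886 J
q4 (vaporize at 100 °C): 278.3 × 2266.0 = 630628 J
q5 (heat steam 100.0→142.4 °C): 278.3 × 1.97 × 42.4 = 23246 J
Total: 10394 + 92952 + 116886 + 630628 + 23246 = 874106 J = 874 kJ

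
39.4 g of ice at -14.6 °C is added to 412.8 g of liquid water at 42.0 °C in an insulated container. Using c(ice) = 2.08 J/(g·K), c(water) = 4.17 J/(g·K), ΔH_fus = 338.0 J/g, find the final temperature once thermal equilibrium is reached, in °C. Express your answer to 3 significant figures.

Heat to bring ice to 0 °C and melt it: q₁ = 39.4×2.08×14.6 + 39.4×338.0 = 14514 J
Heat the water can supply cooling to 0 °C: 412.8×4.17×42.0 = 72297.8 J > q₁, so all ice melts.
Energy balance: 412.8×4.17×(42.0 − T) = 14514 + 39.4×4.17×(T − 0)
1721.376(42.0 − T) = 14514 + 164.298 T
72297.8 − 14514 = 1885.674 T
T = 57783.8 / 1885.674 = 30.64 °C

T_f = 30.6 °C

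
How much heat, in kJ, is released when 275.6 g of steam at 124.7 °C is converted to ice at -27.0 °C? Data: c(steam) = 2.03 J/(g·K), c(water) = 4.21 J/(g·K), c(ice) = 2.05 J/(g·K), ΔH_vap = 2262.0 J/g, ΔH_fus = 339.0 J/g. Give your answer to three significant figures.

q = 862 kJ

q1 (cool steam 124.7→100 °C): 275.6 × 2.03 × 24.7 = 13819 J
q2 (condense at 100 °C): 275.6 × 2262.0 = 623407 J
q3 (cool water 100→0 °C): 275.6 × 4.21 × 100.0 = 116028 J
q4 (freeze at 0 °C): 275.6 × 339.0 = 93428 J
q5 (cool ice 0→-27.0 °C): 275.6 × 2.05 × 27.0 = 15254 J
Total: 13819 + 623407 + 116028 + 93428 + 15254 = 861936 J = 862 kJ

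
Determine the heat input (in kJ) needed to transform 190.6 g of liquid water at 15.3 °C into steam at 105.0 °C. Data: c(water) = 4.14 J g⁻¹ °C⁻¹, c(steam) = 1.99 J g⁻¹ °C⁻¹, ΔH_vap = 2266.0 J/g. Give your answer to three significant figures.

q1 (heat water 15.3→100.0 °C): 190.6 × 4.14 × 84.7 = 66835 J
q2 (vaporize at 100 °C): 190.6 × 2266.0 = 431900 J
q3 (heat steam 100.0→105.0 °C): 190.6 × 1.99 × 5.0 = 1896 J
Total: 66835 + 431900 + 1896 = 500631 J = 501 kJ

q = 501 kJ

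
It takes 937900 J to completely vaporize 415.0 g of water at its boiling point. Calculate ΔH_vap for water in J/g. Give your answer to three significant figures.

ΔH_vap = 2260 J/g

ΔH_vap = q / m = 937900 / 415.0 = 2260 J/g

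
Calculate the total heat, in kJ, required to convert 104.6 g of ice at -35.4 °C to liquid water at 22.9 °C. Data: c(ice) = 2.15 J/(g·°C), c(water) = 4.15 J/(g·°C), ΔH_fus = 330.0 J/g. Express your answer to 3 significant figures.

q = 52.4 kJ

q1 (heat ice -35.4→0.0 °C): 104.6 × 2.15 × 35.4 = 7961 J
q2 (melt at 0 °C): 104.6 × 330.0 = 34518 J
q3 (heat water 0.0→22.9 °C): 104.6 × 4.15 × 22.9 = 9941 J
Total: 7961 + 34518 + 9941 = 52420 J = 52.4 kJ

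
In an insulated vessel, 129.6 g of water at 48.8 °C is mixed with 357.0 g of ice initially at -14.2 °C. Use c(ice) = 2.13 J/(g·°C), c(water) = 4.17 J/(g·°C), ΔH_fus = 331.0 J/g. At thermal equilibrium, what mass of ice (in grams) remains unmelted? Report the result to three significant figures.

m_ice remaining = 310 g

Heat to warm all ice to 0 °C: 357.0×2.13×14.2 = 10798 J
Heat released by water cooling to 0 °C: 129.6×4.17×48.8 = 26373 J
26373 J < 10798 + 357.0×331.0 = 128965 J, so not all ice melts; final T = 0 °C.
Heat left for melting: 26373 − 10798 = 15575 J
Mass melted = 15575 / 331.0 = 47.05 g
Ice remaining = 357.0 − 47.05 = 309.95 g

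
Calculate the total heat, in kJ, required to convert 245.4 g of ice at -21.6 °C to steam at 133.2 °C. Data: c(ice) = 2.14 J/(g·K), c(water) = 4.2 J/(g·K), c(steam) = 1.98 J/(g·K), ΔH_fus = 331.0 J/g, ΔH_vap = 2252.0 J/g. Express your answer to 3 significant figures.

q = 764 kJ

q1 (heat ice -21.6→0.0 °C): 245.4 × 2.14 × 21.6 = 11343 J
q2 (melt at 0 °C): 245.4 × 331.0 = 81227 J
q3 (heat water 0.0→100.0 °C): 245.4 × 4.2 × 100.0 = 103068 J
q4 (vaporize at 100 °C): 245.4 × 2252.0 = 552641 J
q5 (heat steam 100.0→133.2 °C): 245.4 × 1.98 × 33.2 = 16132 J
Total: 11343 + 81227 + 103068 + 552641 + 16132 = 764411 J = 764 kJ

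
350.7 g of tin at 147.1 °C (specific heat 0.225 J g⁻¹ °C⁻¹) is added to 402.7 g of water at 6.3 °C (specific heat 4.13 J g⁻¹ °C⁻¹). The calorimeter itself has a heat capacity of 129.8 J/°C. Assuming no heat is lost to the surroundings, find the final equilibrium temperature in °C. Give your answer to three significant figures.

T_f = 12.2 °C

Heat lost by tin = heat gained by water + calorimeter.
(350.7)(0.225)(147.1 − T) = [(402.7)(4.13) + 129.8](T − 6.3)
78.9075 (147.1 − T) = 1792.951 (T − 6.3)
11607 − 78.9075 T = 1792.951 T − 11296
22903 = 1871.8585 T
T = 12.24 °C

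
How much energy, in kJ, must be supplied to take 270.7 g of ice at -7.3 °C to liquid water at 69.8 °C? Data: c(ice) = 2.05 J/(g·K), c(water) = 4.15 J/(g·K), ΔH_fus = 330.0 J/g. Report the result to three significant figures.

q1 (heat ice -7.3→0.0 °C): 270.7 × 2.05 × 7.3 = 4051 J
q2 (melt at 0 °C): 270.7 × 330.0 = 89331 J
q3 (heat water 0.0→69.8 °C): 270.7 × 4.15 × 69.8 = 78414 J
Total: 4051 + 89331 + 78414 = 171796 J = 172 kJ

q = 172 kJ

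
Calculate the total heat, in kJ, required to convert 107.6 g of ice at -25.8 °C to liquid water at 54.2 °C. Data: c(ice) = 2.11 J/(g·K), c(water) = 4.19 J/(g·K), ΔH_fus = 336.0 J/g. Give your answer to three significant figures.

q = 66.4 kJ

q1 (heat ice -25.8→0.0 °C): 107.6 × 2.11 × 25.8 = 5858 J
q2 (melt at 0 °C): 107.6 × 336.0 = 36154 J
q3 (heat water 0.0→54.2 °C): 107.6 × 4.19 × 54.2 = 24436 J
Total: 5858 + 36154 + 24436 = 66448 J = 66.4 kJ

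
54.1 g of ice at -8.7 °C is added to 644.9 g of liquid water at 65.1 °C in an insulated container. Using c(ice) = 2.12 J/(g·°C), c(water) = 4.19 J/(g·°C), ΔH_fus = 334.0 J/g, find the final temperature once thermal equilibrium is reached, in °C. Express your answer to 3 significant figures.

Heat to bring ice to 0 °C and melt it: q₁ = 54.1×2.12×8.7 + 54.1×334.0 = 19067 J
Heat the water can supply cooling to 0 °C: 644.9×4.19×65.1 = 175909 J > q₁, so all ice melts.
Energy balance: 644.9×4.19×(65.1 − T) = 19067 + 54.1×4.19×(T − 0)
2702.131(65.1 − T) = 19067 + 226.679 T
175909 − 19067 = 2928.810 T
T = 156842 / 2928.810 = 53.55 °C

T_f = 53.6 °C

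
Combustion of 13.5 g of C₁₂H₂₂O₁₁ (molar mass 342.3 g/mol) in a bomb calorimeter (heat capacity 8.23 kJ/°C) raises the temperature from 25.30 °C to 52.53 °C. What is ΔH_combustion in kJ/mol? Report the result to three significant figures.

ΔH = -5680 kJ/mol

ΔT = 52.53 − 25.30 = 27.23 °C
q_cal = C_cal × ΔT = 8.23 × 27.23 = 224.1029 kJ
n = 13.5 / 342.3 = 0.03944 mol
q_rxn = −q_cal = -224.1029 kJ
ΔH = -224.1029 / 0.03944 = -5682 kJ/mol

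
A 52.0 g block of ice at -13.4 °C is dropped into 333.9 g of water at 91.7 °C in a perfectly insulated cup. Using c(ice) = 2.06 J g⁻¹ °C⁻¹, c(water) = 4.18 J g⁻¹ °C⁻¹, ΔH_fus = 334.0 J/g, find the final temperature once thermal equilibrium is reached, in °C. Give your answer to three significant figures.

T_f = 67.7 °C

Heat to bring ice to 0 °C and melt it: q₁ = 52.0×2.06×13.4 + 52.0×334.0 = 18803 J
Heat the water can supply cooling to 0 °C: 333.9×4.18×91.7 = 127986 J > q₁, so all ice melts.
Energy balance: 333.9×4.18×(91.7 − T) = 18803 + 52.0×4.18×(T − 0)
1395.702(91.7 − T) = 18803 + 217.36 T
127986 − 18803 = 1613.062 T
T = 109183 / 1613.062 = 67.69 °C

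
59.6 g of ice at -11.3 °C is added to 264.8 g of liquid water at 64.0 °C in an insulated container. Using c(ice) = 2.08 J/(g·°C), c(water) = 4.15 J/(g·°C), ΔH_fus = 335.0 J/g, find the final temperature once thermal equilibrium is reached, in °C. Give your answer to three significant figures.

Heat to bring ice to 0 °C and melt it: q₁ = 59.6×2.08×11.3 + 59.6×335.0 = 21367 J
Heat the water can supply cooling to 0 °C: 264.8×4.15×64.0 = 70330.9 J > q₁, so all ice melts.
Energy balance: 264.8×4.15×(64.0 − T) = 21367 + 59.6×4.15×(T − 0)
1098.92(64.0 − T) = 21367 + 247.34 T
70330.9 − 21367 = 1346.26 T
T = 48963.9 / 1346.26 = 36.37 °C

T_f = 36.4 °C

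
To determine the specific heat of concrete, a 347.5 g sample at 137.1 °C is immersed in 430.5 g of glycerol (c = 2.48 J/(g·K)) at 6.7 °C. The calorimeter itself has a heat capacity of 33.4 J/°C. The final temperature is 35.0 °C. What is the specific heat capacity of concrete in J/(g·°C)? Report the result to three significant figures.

c = 0.878 J/(g·°C)

q_gained = (430.5 × 2.48 + 33.4) × (35.0 − 6.7) = 31160 J
q_lost = 347.5 × c × (137.1 − 35.0) = 35479.75 c
Set equal: c = 31160 / 35479.75 = 0.878 J/(g·°C)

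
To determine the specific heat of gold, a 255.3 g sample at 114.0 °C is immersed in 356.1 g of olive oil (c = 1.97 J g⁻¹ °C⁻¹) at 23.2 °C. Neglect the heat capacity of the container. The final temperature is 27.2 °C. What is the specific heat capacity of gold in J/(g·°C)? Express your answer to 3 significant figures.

c = 0.127 J/(g·°C)

q_gained = (356.1 × 1.97) × (27.2 − 23.2) = 2806 J
q_lost = 255.3 × c × (114.0 − 27.2) = 22160.04 c
Set equal: c = 2806 / 22160.04 = 0.127 J/(g·°C)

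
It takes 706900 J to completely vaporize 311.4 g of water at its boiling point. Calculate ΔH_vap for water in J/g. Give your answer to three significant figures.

ΔH_vap = q / m = 706900 / 311.4 = 2270 J/g

ΔH_vap = 2270 J/g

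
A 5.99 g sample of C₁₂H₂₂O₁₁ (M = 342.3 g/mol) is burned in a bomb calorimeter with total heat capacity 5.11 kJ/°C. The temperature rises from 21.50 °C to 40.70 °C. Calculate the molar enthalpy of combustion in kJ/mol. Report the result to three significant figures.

ΔT = 40.70 − 21.50 = 19.20 °C
q_cal = C_cal × ΔT = 5.11 × 19.20 = 98.112 kJ
n = 5.99 / 342.3 = 0.01750 mol
q_rxn = −q_cal = -98.112 kJ
ΔH = -98.112 / 0.01750 = -5606 kJ/mol

ΔH = -5610 kJ/mol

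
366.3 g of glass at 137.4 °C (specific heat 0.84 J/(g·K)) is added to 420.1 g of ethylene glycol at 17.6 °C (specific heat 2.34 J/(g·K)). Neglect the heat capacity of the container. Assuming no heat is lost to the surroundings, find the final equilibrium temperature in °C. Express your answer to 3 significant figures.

T_f = 46.2 °C

Heat lost by glass = heat gained by ethylene glycol.
(366.3)(0.84)(137.4 − T) = (420.1)(2.34)(T − 17.6)
307.692 (137.4 − T) = 983.034 (T − 17.6)
42277 − 307.692 T = 983.034 T − 17301
59578 = 1290.726 T
T = 46.16 °C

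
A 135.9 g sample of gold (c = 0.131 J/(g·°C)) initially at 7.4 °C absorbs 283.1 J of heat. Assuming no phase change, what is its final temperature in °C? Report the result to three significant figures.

T_f = 23.3 °C

ΔT = q / (m c) = 283.1 / (135.9 × 0.131) = 15.90 °C
T_f = 7.4 + 15.90 = 23.30 °C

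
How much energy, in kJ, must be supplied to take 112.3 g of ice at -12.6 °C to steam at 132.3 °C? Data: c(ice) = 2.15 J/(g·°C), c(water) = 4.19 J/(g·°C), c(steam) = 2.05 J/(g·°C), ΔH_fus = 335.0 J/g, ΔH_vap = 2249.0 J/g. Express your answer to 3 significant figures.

q = 348 kJ

q1 (heat ice -12.6→0.0 °C): 112.3 × 2.15 × 12.6 = 3042 J
q2 (melt at 0 °C): 112.3 × 335.0 = 37621 J
q3 (heat water 0.0→100.0 °C): 112.3 × 4.19 × 100.0 = 47054 J
q4 (vaporize at 100 °C): 112.3 × 2249.0 = 252563 J
q5 (heat steam 100.0→132.3 °C): 112.3 × 2.05 × 32.3 = 7436 J
Total: 3042 + 37621 + 47054 + 252563 + 7436 = 347716 J = 348 kJ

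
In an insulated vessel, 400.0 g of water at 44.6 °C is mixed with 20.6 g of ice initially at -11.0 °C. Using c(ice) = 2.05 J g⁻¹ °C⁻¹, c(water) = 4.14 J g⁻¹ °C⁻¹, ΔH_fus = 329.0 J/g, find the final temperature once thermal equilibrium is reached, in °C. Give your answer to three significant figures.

Heat to bring ice to 0 °C and melt it: q₁ = 20.6×2.05×11.0 + 20.6×329.0 = 7241.9 J
Heat the water can supply cooling to 0 °C: 400.0×4.14×44.6 = 73857.6 J > q₁, so all ice melts.
Energy balance: 400.0×4.14×(44.6 − T) = 7241.9 + 20.6×4.14×(T − 0)
1656(44.6 − T) = 7241.9 + 85.284 T
73857.6 − 7241.9 = 1741.284 T
T = 66615.7 / 1741.284 = 38.26 °C

T_f = 38.3 °C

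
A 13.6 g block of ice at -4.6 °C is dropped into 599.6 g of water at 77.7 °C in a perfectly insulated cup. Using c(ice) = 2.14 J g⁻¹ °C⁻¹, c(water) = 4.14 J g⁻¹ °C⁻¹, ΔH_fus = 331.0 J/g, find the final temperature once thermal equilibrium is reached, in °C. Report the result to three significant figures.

Heat to bring ice to 0 °C and melt it: q₁ = 13.6×2.14×4.6 + 13.6×331.0 = 4635.5 J
Heat the water can supply cooling to 0 °C: 599.6×4.14×77.7 = 192878 J > q₁, so all ice melts.
Energy balance: 599.6×4.14×(77.7 − T) = 4635.5 + 13.6×4.14×(T − 0)
2482.344(77.7 − T) = 4635.5 + 56.304 T
192878 − 4635.5 = 2538.648 T
T = 188242.5 / 2538.648 = 74.15 °C

T_f = 74.2 °C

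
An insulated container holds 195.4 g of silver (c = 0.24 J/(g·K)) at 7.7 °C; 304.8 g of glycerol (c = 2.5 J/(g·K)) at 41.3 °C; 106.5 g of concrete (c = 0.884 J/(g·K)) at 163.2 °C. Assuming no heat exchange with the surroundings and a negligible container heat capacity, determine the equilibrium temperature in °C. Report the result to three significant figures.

Σ mᵢcᵢ(T − Tᵢ) = 0  ⇒  T = Σ mᵢcᵢTᵢ / Σ mᵢcᵢ
Σ mᵢcᵢ = 195.4×0.24 + 304.8×2.5 + 106.5×0.884 = 903.042
Σ mᵢcᵢTᵢ = 46.896×7.7 + 762×41.3 + 94.146×163.2 = 47196
T = 47196 / 903.042 = 52.26 °C

T_f = 52.3 °C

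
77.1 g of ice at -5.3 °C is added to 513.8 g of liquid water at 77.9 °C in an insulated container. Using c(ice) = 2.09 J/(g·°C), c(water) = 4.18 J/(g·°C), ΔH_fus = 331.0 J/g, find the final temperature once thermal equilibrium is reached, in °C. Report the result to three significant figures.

Heat to bring ice to 0 °C and melt it: q₁ = 77.1×2.09×5.3 + 77.1×331.0 = 26374 J
Heat the water can supply cooling to 0 °C: 513.8×4.18×77.9 = 167305 J > q₁, so all ice melts.
Energy balance: 513.8×4.18×(77.9 − T) = 26374 + 77.1×4.18×(T − 0)
2147.684(77.9 − T) = 26374 + 322.278 T
167305 − 26374 = 2469.962 T
T = 140931 / 2469.962 = 57.06 °C

T_f = 57.1 °C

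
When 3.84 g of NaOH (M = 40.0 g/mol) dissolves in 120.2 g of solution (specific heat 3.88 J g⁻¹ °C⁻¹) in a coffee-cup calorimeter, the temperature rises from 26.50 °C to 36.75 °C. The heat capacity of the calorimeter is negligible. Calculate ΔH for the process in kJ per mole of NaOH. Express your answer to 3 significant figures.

ΔH = -49.8 kJ/mol

|ΔT| = |36.75 − 26.50| = 10.25 °C
|q_surr| = (120.2 × 3.88) × 10.25 = 466.376 × 10.25 = 4780 J
n(NaOH) = 3.84 / 40.0 = 0.09600 mol
Temperature rose, so q_rxn = −|q_surr| = -4.780 kJ
ΔH = q_rxn / n = -49.79 kJ/mol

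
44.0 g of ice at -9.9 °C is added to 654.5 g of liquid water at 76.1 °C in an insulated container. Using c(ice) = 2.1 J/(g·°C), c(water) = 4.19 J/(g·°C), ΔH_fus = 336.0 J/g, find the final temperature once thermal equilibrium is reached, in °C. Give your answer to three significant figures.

Heat to bring ice to 0 °C and melt it: q₁ = 44.0×2.1×9.9 + 44.0×336.0 = 15699 J
Heat the water can supply cooling to 0 °C: 654.5×4.19×76.1 = 208693 J > q₁, so all ice melts.
Energy balance: 654.5×4.19×(76.1 − T) = 15699 + 44.0×4.19×(T − 0)
2742.355(76.1 − T) = 15699 + 184.36 T
208693 − 15699 = 2926.715 T
T = 192994 / 2926.715 = 65.94 °C

T_f = 65.9 °C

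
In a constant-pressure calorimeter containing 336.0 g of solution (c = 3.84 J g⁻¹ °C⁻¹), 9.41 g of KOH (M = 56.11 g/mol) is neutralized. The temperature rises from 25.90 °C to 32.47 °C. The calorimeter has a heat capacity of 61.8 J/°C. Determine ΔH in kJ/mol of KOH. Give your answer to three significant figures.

|ΔT| = |32.47 − 25.90| = 6.57 °C
|q_surr| = (336.0 × 3.84 + 61.8) × 6.57 = 1352.04 × 6.57 = 8883 J
n(KOH) = 9.41 / 56.11 = 0.1677 mol
Temperature rose, so q_rxn = −|q_surr| = -8.883 kJ
ΔH = q_rxn / n = -52.97 kJ/mol

ΔH = -53.0 kJ/mol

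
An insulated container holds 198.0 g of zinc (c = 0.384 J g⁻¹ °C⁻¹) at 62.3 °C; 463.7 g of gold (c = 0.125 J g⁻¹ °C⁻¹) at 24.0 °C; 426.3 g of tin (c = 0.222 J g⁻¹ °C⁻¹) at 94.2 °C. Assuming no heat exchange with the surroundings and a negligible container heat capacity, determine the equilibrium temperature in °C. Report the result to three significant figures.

T_f = 65.8 °C

Σ mᵢcᵢ(T − Tᵢ) = 0  ⇒  T = Σ mᵢcᵢTᵢ / Σ mᵢcᵢ
Σ mᵢcᵢ = 198.0×0.384 + 463.7×0.125 + 426.3×0.222 = 228.6331
Σ mᵢcᵢTᵢ = 76.032×62.3 + 57.9625×24.0 + 94.6386×94.2 = 15043
T = 15043 / 228.6331 = 65.80 °C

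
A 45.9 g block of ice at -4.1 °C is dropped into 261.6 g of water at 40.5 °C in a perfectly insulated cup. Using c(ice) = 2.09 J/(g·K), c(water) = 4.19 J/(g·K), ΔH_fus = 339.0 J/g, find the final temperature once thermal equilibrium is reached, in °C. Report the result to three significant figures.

Heat to bring ice to 0 °C and melt it: q₁ = 45.9×2.09×4.1 + 45.9×339.0 = 15953 J
Heat the water can supply cooling to 0 °C: 261.6×4.19×40.5 = 44392.2 J > q₁, so all ice melts.
Energy balance: 261.6×4.19×(40.5 − T) = 15953 + 45.9×4.19×(T − 0)
1096.104(40.5 − T) = 15953 + 192.321 T
44392.2 − 15953 = 1288.425 T
T = 28439.2 / 1288.425 = 22.07 °C

T_f = 22.1 °C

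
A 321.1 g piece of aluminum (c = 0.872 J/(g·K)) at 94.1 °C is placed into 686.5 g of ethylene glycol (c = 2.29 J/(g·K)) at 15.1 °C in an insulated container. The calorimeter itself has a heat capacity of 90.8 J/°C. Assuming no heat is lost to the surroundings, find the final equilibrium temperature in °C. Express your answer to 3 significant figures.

T_f = 26.5 °C

Heat lost by aluminum = heat gained by ethylene glycol + calorimeter.
(321.1)(0.872)(94.1 − T) = [(686.5)(2.29) + 90.8](T − 15.1)
279.9992 (94.1 − T) = 1662.885 (T − 15.1)
26348 − 279.9992 T = 1662.885 T − 25110
51458 = 1942.8842 T
T = 26.49 °C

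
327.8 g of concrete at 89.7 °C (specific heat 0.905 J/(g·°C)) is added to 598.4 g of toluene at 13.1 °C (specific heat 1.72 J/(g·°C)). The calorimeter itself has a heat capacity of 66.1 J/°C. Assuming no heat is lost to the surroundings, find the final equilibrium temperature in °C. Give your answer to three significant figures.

T_f = 29.4 °C

Heat lost by concrete = heat gained by toluene + calorimeter.
(327.8)(0.905)(89.7 − T) = [(598.4)(1.72) + 66.1](T − 13.1)
296.659 (89.7 − T) = 1095.348 (T − 13.1)
26610 − 296.659 T = 1095.348 T − 14349
40959 = 1392.007 T
T = 29.42 °C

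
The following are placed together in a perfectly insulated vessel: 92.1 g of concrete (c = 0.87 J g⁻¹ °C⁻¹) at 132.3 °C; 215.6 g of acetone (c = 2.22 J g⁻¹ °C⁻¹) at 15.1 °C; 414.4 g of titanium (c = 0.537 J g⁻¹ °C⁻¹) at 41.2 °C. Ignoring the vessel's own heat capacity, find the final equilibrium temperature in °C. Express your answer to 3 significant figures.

Σ mᵢcᵢ(T − Tᵢ) = 0  ⇒  T = Σ mᵢcᵢTᵢ / Σ mᵢcᵢ
Σ mᵢcᵢ = 92.1×0.87 + 215.6×2.22 + 414.4×0.537 = 781.2918
Σ mᵢcᵢTᵢ = 80.127×132.3 + 478.632×15.1 + 222.5328×41.2 = 26996
T = 26996 / 781.2918 = 34.55 °C

T_f = 34.6 °C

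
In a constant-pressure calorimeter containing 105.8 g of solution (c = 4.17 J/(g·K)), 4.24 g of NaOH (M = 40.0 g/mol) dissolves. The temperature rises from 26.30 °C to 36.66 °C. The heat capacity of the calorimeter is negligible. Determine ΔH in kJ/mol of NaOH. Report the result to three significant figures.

|ΔT| = |36.66 − 26.30| = 10.36 °C
|q_surr| = (105.8 × 4.17) × 10.36 = 441.186 × 10.36 = 4571 J
n(NaOH) = 4.24 / 40.0 = 0.1060 mol
Temperature rose, so q_rxn = −|q_surr| = -4.571 kJ
ΔH = q_rxn / n = -43.12 kJ/mol

ΔH = -43.1 kJ/mol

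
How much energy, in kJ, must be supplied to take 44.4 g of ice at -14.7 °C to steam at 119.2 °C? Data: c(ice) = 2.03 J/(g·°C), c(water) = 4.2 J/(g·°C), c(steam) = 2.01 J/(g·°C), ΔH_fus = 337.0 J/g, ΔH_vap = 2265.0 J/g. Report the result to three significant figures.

q = 137 kJ

q1 (heat ice -14.7→0.0 °C): 44.4 × 2.03 × 14.7 = 1325 J
q2 (melt at 0 °C): 44.4 × 337.0 = 14963 J
q3 (heat water 0.0→100.0 °C): 44.4 × 4.2 × 100.0 = 18648 J
q4 (vaporize at 100 °C): 44.4 × 2265.0 = 100566 J
q5 (heat steam 100.0→119.2 °C): 44.4 × 2.01 × 19.2 = 1713 J
Total: 1325 + 14963 + 18648 + 100566 + 1713 = 137215 J = 137 kJ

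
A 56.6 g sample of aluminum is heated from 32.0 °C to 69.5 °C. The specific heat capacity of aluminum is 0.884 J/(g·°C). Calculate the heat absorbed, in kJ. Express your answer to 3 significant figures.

q = m c ΔT = 56.6 × 0.884 × (69.5 − 32.0)
q = 56.6 × 0.884 × 37.5 = 1876 J = 1.88 kJ

q = 1.88 kJ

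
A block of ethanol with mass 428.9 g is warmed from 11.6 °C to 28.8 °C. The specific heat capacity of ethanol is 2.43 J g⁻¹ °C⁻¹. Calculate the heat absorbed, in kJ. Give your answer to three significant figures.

q = 17.9 kJ

q = m c ΔT = 428.9 × 2.43 × (28.8 − 11.6)
q = 428.9 × 2.43 × 17.2 = 17930 J = 17.9 kJ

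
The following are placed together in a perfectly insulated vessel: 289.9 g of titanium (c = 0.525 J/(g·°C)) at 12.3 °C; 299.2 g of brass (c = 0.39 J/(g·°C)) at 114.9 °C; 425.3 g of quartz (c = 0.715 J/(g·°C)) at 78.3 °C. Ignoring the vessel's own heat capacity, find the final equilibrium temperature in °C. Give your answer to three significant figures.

T_f = 68.2 °C

Σ mᵢcᵢ(T − Tᵢ) = 0  ⇒  T = Σ mᵢcᵢTᵢ / Σ mᵢcᵢ
Σ mᵢcᵢ = 289.9×0.525 + 299.2×0.39 + 425.3×0.715 = 572.9750
Σ mᵢcᵢTᵢ = 152.1975×12.3 + 116.688×114.9 + 304.0895×78.3 = 39090
T = 39090 / 572.9750 = 68.22 °C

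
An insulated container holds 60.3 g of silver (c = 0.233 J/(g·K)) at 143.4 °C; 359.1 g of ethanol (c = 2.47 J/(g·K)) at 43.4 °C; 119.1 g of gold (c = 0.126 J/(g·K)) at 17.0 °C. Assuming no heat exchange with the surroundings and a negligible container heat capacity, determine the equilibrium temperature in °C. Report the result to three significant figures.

T_f = 44.5 °C

Σ mᵢcᵢ(T − Tᵢ) = 0  ⇒  T = Σ mᵢcᵢTᵢ / Σ mᵢcᵢ
Σ mᵢcᵢ = 60.3×0.233 + 359.1×2.47 + 119.1×0.126 = 916.0335
Σ mᵢcᵢTᵢ = 14.0499×143.4 + 886.977×43.4 + 15.0066×17.0 = 40765
T = 40765 / 916.0335 = 44.50 °C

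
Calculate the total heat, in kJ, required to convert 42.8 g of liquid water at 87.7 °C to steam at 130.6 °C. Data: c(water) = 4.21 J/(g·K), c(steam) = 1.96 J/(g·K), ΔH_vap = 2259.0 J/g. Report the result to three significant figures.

q = 101 kJ

q1 (heat water 87.7→100.0 °C): 42.8 × 4.21 × 12.3 = 2216 J
q2 (vaporize at 100 °C): 42.8 × 2259.0 = 96685 J
q3 (heat steam 100.0→130.6 °C): 42.8 × 1.96 × 30.6 = 2567 J
Total: 2216 + 96685 + 2567 = 101468 J = 101 kJ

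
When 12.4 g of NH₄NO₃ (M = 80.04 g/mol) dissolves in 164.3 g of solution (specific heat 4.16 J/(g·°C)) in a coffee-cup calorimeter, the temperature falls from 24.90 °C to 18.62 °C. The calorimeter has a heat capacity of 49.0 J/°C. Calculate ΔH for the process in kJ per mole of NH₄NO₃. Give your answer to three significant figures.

ΔH = 29.7 kJ/mol

|ΔT| = |18.62 − 24.90| = 6.28 °C
|q_surr| = (164.3 × 4.16 + 49.0) × 6.28 = 732.488 × 6.28 = 4600 J
n(NH₄NO₃) = 12.4 / 80.04 = 0.1549 mol
Temperature fell, so q_rxn = +|q_surr| = 4.600 kJ
ΔH = q_rxn / n = 29.70 kJ/mol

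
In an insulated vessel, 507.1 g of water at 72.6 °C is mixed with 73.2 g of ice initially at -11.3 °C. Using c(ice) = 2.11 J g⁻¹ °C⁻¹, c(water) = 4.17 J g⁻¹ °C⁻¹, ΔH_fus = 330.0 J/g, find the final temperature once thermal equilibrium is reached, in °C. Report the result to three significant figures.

Heat to bring ice to 0 °C and melt it: q₁ = 73.2×2.11×11.3 + 73.2×330.0 = 25901 J
Heat the water can supply cooling to 0 °C: 507.1×4.17×72.6 = 153520 J > q₁, so all ice melts.
Energy balance: 507.1×4.17×(72.6 − T) = 25901 + 73.2×4.17×(T − 0)
2114.607(72.6 − T) = 25901 + 305.244 T
153520 − 25901 = 2419.851 T
T = 127619 / 2419.851 = 52.74 °C

T_f = 52.7 °C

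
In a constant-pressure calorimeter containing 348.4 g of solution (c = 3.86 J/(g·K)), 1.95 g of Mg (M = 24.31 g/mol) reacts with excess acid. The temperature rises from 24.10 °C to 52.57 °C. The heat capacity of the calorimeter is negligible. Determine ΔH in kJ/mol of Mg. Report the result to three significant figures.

|ΔT| = |52.57 − 24.10| = 28.47 °C
|q_surr| = (348.4 × 3.86) × 28.47 = 1344.824 × 28.47 = 38290 J
n(Mg) = 1.95 / 24.31 = 0.08021 mol
Temperature rose, so q_rxn = −|q_surr| = -38.29 kJ
ΔH = q_rxn / n = -477.4 kJ/mol

ΔH = -477 kJ/mol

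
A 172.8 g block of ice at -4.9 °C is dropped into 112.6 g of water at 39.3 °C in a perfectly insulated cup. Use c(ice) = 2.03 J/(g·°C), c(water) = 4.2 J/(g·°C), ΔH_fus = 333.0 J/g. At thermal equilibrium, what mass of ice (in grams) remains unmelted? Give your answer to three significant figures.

Heat to warm all ice to 0 °C: 172.8×2.03×4.9 = 1718.8 J
Heat released by water cooling to 0 °C: 112.6×4.2×39.3 = 18586 J
18586 J < 1718.8 + 172.8×333.0 = 59261.2 J, so not all ice melts; final T = 0 °C.
Heat left for melting: 18586 − 1718.8 = 16867.2 J
Mass melted = 16867.2 / 333.0 = 50.65 g
Ice remaining = 172.8 − 50.65 = 122.15 g

m_ice remaining = 122 g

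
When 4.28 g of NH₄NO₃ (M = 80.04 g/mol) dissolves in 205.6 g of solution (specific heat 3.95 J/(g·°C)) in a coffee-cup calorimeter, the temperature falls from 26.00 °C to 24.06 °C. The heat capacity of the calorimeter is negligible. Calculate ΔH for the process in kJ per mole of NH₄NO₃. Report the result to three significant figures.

ΔH = 29.5 kJ/mol

|ΔT| = |24.06 − 26.00| = 1.94 °C
|q_surr| = (205.6 × 3.95) × 1.94 = 812.12 × 1.94 = 1576 J
n(NH₄NO₃) = 4.28 / 80.04 = 0.05347 mol
Temperature fell, so q_rxn = +|q_surr| = 1.576 kJ
ΔH = q_rxn / n = 29.47 kJ/mol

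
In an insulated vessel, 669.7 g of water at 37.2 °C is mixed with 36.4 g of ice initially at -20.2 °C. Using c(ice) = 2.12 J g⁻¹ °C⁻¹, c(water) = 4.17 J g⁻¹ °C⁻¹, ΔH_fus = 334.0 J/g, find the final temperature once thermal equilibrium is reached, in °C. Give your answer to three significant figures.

T_f = 30.6 °C

Heat to bring ice to 0 °C and melt it: q₁ = 36.4×2.12×20.2 + 36.4×334.0 = 13716 J
Heat the water can supply cooling to 0 °C: 669.7×4.17×37.2 = 103887 J > q₁, so all ice melts.
Energy balance: 669.7×4.17×(37.2 − T) = 13716 + 36.4×4.17×(T − 0)
2792.649(37.2 − T) = 13716 + 151.788 T
103887 − 13716 = 2944.437 T
T = 90171 / 2944.437 = 30.62 °C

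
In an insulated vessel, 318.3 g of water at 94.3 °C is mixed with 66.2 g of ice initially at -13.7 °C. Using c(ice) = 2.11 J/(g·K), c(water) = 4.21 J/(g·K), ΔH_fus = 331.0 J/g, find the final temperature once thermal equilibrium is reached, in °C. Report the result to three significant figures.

T_f = 63.3 °C

Heat to bring ice to 0 °C and melt it: q₁ = 66.2×2.11×13.7 + 66.2×331.0 = 23826 J
Heat the water can supply cooling to 0 °C: 318.3×4.21×94.3 = 126366 J > q₁, so all ice melts.
Energy balance: 318.3×4.21×(94.3 − T) = 23826 + 66.2×4.21×(T − 0)
1340.043(94.3 − T) = 23826 + 278.702 T
126366 − 23826 = 1618.745 T
T = 102540 / 1618.745 = 63.345 °C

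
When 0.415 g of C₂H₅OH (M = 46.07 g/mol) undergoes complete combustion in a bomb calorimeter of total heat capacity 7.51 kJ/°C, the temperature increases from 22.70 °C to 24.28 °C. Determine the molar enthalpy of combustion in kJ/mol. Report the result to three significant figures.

ΔH = -1320 kJ/mol

ΔT = 24.28 − 22.70 = 1.58 °C
q_cal = C_cal × ΔT = 7.51 × 1.58 = 11.8658 kJ
n = 0.415 / 46.07 = 0.009008 mol
q_rxn = −q_cal = -11.8658 kJ
ΔH = -11.8658 / 0.009008 = -1317 kJ/mol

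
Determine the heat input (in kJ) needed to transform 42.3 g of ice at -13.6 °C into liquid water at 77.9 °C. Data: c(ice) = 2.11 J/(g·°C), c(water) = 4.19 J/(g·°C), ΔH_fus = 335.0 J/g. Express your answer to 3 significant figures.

q1 (heat ice -13.6→0.0 °C): 42.3 × 2.11 × 13.6 = 1214 J
q2 (melt at 0 °C): 42.3 × 335.0 = 14171 J
q3 (heat water 0.0→77.9 °C): 42.3 × 4.19 × 77.9 = 13807 J
Total: 1214 + 14171 + 13807 = 29192 J = 29.2 kJ

q = 29.2 kJ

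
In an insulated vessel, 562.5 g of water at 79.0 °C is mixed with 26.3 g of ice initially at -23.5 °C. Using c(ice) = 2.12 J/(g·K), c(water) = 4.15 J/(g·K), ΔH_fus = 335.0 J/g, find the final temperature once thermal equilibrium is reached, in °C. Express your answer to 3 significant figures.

T_f = 71.3 °C

Heat to bring ice to 0 °C and melt it: q₁ = 26.3×2.12×23.5 + 26.3×335.0 = 10121 J
Heat the water can supply cooling to 0 °C: 562.5×4.15×79.0 = 184416 J > q₁, so all ice melts.
Energy balance: 562.5×4.15×(79.0 − T) = 10121 + 26.3×4.15×(T − 0)
2334.375(79.0 − T) = 10121 + 109.145 T
184416 − 10121 = 2443.520 T
T = 174295 / 2443.520 = 71.33 °C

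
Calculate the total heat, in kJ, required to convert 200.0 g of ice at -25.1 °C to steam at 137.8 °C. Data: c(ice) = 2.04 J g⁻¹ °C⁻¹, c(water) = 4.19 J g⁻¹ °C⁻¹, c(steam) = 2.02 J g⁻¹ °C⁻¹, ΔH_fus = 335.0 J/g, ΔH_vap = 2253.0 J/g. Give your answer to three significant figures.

q1 (heat ice -25.1→0.0 °C): 200.0 × 2.04 × 25.1 = 10241 J
q2 (melt at 0 °C): 200.0 × 335.0 = 67000 J
q3 (heat water 0.0→100.0 °C): 200.0 × 4.19 × 100.0 = 83800 J
q4 (vaporize at 100 °C): 200.0 × 2253.0 = 450600 J
q5 (heat steam 100.0→137.8 °C): 200.0 × 2.02 × 37.8 = 15271 J
Total: 10241 + 67000 + 83800 + 450600 + 15271 = 626912 J = 627 kJ

q = 627 kJ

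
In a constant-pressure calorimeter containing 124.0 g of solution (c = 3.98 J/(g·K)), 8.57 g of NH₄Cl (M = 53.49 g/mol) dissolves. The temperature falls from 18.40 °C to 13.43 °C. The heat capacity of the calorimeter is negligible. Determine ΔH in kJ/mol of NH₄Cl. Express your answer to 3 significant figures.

|ΔT| = |13.43 − 18.40| = 4.97 °C
|q_surr| = (124.0 × 3.98) × 4.97 = 493.52 × 4.97 = 2453 J
n(NH₄Cl) = 8.57 / 53.49 = 0.1602 mol
Temperature fell, so q_rxn = +|q_surr| = 2.453 kJ
ΔH = q_rxn / n = 15.31 kJ/mol

ΔH = 15.3 kJ/mol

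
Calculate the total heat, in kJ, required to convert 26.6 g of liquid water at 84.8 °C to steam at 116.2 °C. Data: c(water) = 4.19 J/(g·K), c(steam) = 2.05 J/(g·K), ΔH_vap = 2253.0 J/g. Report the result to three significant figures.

q1 (heat water 84.8→100.0 °C): 26.6 × 4.19 × 15.2 = 1694 J
q2 (vaporize at 100 °C): 26.6 × 2253.0 = 59930 J
q3 (heat steam 100.0→116.2 °C): 26.6 × 2.05 × 16.2 = 883 J
Total: 1694 + 59930 + 883 = 62507 J = 62.5 kJ

q = 62.5 kJ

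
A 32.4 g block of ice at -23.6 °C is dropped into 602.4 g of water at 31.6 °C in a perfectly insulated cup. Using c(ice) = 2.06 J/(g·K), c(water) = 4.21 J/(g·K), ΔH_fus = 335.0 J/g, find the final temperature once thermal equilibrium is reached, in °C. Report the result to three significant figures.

T_f = 25.3 °C

Heat to bring ice to 0 °C and melt it: q₁ = 32.4×2.06×23.6 + 32.4×335.0 = 12429 J
Heat the water can supply cooling to 0 °C: 602.4×4.21×31.6 = 80140.9 J > q₁, so all ice melts.
Energy balance: 602.4×4.21×(31.6 − T) = 12429 + 32.4×4.21×(T − 0)
2536.104(31.6 − T) = 12429 + 136.404 T
80140.9 − 12429 = 2672.508 T
T = 67711.9 / 2672.508 = 25.34 °C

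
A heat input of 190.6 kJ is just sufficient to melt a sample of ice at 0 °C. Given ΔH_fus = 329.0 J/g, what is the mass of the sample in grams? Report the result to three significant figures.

m = 579 g

m = q / ΔH_fus = 190600 J / 329.0 J/g = 579 g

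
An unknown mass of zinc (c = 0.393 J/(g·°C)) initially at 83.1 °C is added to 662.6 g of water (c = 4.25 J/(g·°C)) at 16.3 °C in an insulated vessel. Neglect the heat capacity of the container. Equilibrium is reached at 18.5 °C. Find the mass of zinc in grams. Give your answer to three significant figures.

m = 244 g

q_gained = (662.6 × 4.25) × (18.5 − 16.3) = 6195 J
q_lost = m × 0.393 × (83.1 − 18.5) = 25.3878 m
m = 6195 / 25.3878 = 244 g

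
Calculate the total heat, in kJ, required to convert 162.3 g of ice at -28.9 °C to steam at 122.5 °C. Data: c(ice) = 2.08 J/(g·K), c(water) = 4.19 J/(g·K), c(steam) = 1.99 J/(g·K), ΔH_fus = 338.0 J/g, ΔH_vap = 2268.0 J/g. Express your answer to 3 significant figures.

q1 (heat ice -28.9→0.0 °C): 162.3 × 2.08 × 28.9 = 9756 J
q2 (melt at 0 °C): 162.3 × 338.0 = 54857 J
q3 (heat water 0.0→100.0 °C): 162.3 × 4.19 × 100.0 = 68004 J
q4 (vaporize at 100 °C): 162.3 × 2268.0 = 368096 J
q5 (heat steam 100.0→122.5 °C): 162.3 × 1.99 × 22.5 = 7267 J
Total: 9756 + 54857 + 68004 + 368096 + 7267 = 507980 J = 508 kJ

q = 508 kJ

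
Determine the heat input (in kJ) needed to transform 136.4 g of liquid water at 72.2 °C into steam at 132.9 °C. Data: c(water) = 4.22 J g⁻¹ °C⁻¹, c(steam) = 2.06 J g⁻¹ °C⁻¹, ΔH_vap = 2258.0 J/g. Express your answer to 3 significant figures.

q1 (heat water 72.2→100.0 °C): 136.4 × 4.22 × 27.8 = 16002 J
q2 (vaporize at 100 °C): 136.4 × 2258.0 = 307991 J
q3 (heat steam 100.0→132.9 °C): 136.4 × 2.06 × 32.9 = 9244 J
Total: 16002 + 307991 + 9244 = 333237 J = 333 kJ

q = 333 kJ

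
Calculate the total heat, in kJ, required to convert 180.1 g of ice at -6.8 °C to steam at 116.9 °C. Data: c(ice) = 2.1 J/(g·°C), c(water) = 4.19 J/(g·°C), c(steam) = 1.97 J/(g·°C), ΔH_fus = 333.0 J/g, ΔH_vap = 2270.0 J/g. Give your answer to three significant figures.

q = 553 kJ

q1 (heat ice -6.8→0.0 °C): 180.1 × 2.1 × 6.8 = 2572 J
q2 (melt at 0 °C): 180.1 × 333.0 = 59973 J
q3 (heat water 0.0→100.0 °C): 180.1 × 4.19 × 100.0 = 75462 J
q4 (vaporize at 100 °C): 180.1 × 2270.0 = 408827 J
q5 (heat steam 100.0→116.9 °C): 180.1 × 1.97 × 16.9 = 5996 J
Total: 2572 + 59973 + 75462 + 408827 + 5996 = 552830 J = 553 kJ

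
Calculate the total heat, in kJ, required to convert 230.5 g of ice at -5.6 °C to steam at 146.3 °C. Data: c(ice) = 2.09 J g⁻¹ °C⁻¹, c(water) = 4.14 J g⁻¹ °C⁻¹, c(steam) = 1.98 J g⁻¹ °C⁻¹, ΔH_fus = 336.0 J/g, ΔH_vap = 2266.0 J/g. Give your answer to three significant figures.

q = 719 kJ

q1 (heat ice -5.6→0.0 °C): 230.5 × 2.09 × 5.6 = 2698 J
q2 (melt at 0 °C): 230.5 × 336.0 = 77448 J
q3 (heat water 0.0→100.0 °C): 230.5 × 4.14 × 100.0 = 95427 J
q4 (vaporize at 100 °C): 230.5 × 2266.0 = 522313 J
q5 (heat steam 100.0→146.3 °C): 230.5 × 1.98 × 46.3 = 21131 J
Total: 2698 + 77448 + 95427 + 522313 + 21131 = 719017 J = 719 kJ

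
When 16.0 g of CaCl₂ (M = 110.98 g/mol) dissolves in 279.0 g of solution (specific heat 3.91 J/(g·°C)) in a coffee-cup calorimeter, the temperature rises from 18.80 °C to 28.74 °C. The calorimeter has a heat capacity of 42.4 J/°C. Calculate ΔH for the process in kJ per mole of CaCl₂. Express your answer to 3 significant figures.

ΔH = -78.1 kJ/mol

|ΔT| = |28.74 − 18.80| = 9.94 °C
|q_surr| = (279.0 × 3.91 + 42.4) × 9.94 = 1133.29 × 9.94 = 11260 J
n(CaCl₂) = 16.0 / 110.98 = 0.1442 mol
Temperature rose, so q_rxn = −|q_surr| = -11.26 kJ
ΔH = q_rxn / n = -78.09 kJ/mol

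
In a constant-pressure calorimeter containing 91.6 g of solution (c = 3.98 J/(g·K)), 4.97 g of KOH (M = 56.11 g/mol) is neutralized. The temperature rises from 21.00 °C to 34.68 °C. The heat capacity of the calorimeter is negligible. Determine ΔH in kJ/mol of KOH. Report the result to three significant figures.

ΔH = -56.3 kJ/mol

|ΔT| = |34.68 − 21.00| = 13.68 °C
|q_surr| = (91.6 × 3.98) × 13.68 = 364.568 × 13.68 = 4987 J
n(KOH) = 4.97 / 56.11 = 0.08858 mol
Temperature rose, so q_rxn = −|q_surr| = -4.987 kJ
ΔH = q_rxn / n = -56.30 kJ/mol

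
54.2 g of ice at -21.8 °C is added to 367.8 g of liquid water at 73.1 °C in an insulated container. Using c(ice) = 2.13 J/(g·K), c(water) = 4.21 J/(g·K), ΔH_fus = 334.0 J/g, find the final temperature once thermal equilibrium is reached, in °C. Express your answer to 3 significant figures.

Heat to bring ice to 0 °C and melt it: q₁ = 54.2×2.13×21.8 + 54.2×334.0 = 20620 J
Heat the water can supply cooling to 0 °C: 367.8×4.21×73.1 = 113191 J > q₁, so all ice melts.
Energy balance: 367.8×4.21×(73.1 − T) = 20620 + 54.2×4.21×(T − 0)
1548.438(73.1 − T) = 20620 + 228.182 T
113191 − 20620 = 1776.620 T
T = 92571 / 1776.620 = 52.11 °C

T_f = 52.1 °C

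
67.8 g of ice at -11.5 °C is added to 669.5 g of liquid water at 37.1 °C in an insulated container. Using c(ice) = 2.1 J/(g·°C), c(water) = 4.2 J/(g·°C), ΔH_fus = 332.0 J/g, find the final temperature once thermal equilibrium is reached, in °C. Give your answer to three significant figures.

T_f = 25.9 °C

Heat to bring ice to 0 °C and melt it: q₁ = 67.8×2.1×11.5 + 67.8×332.0 = 24147 J
Heat the water can supply cooling to 0 °C: 669.5×4.2×37.1 = 104321 J > q₁, so all ice melts.
Energy balance: 669.5×4.2×(37.1 − T) = 24147 + 67.8×4.2×(T − 0)
2811.9(37.1 − T) = 24147 + 284.76 T
104321 − 24147 = 3096.66 T
T = 80174 / 3096.66 = 25.89 °C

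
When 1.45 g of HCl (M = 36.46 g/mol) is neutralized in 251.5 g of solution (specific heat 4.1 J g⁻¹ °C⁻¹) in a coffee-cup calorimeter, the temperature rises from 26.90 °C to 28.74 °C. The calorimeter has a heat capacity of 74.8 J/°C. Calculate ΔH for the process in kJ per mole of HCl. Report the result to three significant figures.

|ΔT| = |28.74 − 26.90| = 1.84 °C
|q_surr| = (251.5 × 4.1 + 74.8) × 1.84 = 1105.95 × 1.84 = 2035 J
n(HCl) = 1.45 / 36.46 = 0.03977 mol
Temperature rose, so q_rxn = −|q_surr| = -2.035 kJ
ΔH = q_rxn / n = -51.17 kJ/mol

ΔH = -51.2 kJ/mol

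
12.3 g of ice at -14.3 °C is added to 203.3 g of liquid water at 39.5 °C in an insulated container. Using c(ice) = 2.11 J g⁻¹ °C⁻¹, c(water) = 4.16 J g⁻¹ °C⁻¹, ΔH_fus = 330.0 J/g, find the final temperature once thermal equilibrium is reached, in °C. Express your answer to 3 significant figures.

T_f = 32.3 °C

Heat to bring ice to 0 °C and melt it: q₁ = 12.3×2.11×14.3 + 12.3×330.0 = 4430.1 J
Heat the water can supply cooling to 0 °C: 203.3×4.16×39.5 = 33406.3 J > q₁, so all ice melts.
Energy balance: 203.3×4.16×(39.5 − T) = 4430.1 + 12.3×4.16×(T − 0)
845.728(39.5 − T) = 4430.1 + 51.168 T
33406.3 − 4430.1 = 896.896 T
T = 28976.2 / 896.896 = 32.31 °C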